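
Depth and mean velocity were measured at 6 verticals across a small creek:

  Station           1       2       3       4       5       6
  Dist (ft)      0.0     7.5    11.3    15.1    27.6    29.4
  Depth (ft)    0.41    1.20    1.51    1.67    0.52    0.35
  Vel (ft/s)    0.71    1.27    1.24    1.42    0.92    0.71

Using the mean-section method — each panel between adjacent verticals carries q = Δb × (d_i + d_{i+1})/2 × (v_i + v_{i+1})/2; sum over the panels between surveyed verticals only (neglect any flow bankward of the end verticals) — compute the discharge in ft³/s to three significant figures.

Panel 1-2: Δb = 7.5 ft, d̄ = (0.41+1.20)/2 = 0.805, v̄ = (0.71+1.27)/2 = 0.99 → q = 7.5×0.805×0.99 = 5.977 ft³/s
Panel 2-3: Δb = 3.8 ft, d̄ = (1.20+1.51)/2 = 1.355, v̄ = (1.27+1.24)/2 = 1.255 → q = 3.8×1.355×1.255 = 6.462 ft³/s
Panel 3-4: Δb = 3.8 ft, d̄ = (1.51+1.67)/2 = 1.59, v̄ = (1.24+1.42)/2 = 1.33 → q = 3.8×1.59×1.33 = 8.036 ft³/s
Panel 4-5: Δb = 12.5 ft, d̄ = (1.67+0.52)/2 = 1.095, v̄ = (1.42+0.92)/2 = 1.17 → q = 12.5×1.095×1.17 = 16.01 ft³/s
Panel 5-6: Δb = 1.8 ft, d̄ = (0.52+0.35)/2 = 0.435, v̄ = (0.92+0.71)/2 = 0.815 → q = 1.8×0.435×0.815 = 0.6381 ft³/s
Q = Σ q = 37.13 ft³/s

37.1 ft³/s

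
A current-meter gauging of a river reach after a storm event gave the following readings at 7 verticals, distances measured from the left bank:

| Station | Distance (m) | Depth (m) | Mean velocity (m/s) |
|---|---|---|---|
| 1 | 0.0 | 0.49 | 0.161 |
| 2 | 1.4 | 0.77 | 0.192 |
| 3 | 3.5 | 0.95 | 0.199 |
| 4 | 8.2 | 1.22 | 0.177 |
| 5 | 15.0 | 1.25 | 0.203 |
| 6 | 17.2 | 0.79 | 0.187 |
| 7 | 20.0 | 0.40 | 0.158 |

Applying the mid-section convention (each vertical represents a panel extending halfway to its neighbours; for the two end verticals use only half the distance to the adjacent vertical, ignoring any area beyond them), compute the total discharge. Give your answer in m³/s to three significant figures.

w_1 = (1.4 − 0.0)/2 = 0.7 m; q_1 = 0.161 × 0.49 × 0.7 = 0.05522 m³/s
w_2 = (3.5 − 0.0)/2 = 1.75 m; q_2 = 0.192 × 0.77 × 1.75 = 0.2587 m³/s
w_3 = (8.2 − 1.4)/2 = 3.4 m; q_3 = 0.199 × 0.95 × 3.4 = 0.6428 m³/s
w_4 = (15.0 − 3.5)/2 = 5.75 m; q_4 = 0.177 × 1.22 × 5.75 = 1.242 m³/s
w_5 = (17.2 − 8.2)/2 = 4.5 m; q_5 = 0.203 × 1.25 × 4.5 = 1.142 m³/s
w_6 = (20.0 − 15.0)/2 = 2.5 m; q_6 = 0.187 × 0.79 × 2.5 = 0.3693 m³/s
w_7 = (20.0 − 17.2)/2 = 1.4 m; q_7 = 0.158 × 0.40 × 1.4 = 0.08848 m³/s
Q = Σ qᵢ = 3.798 m³/s

3.80 m³/s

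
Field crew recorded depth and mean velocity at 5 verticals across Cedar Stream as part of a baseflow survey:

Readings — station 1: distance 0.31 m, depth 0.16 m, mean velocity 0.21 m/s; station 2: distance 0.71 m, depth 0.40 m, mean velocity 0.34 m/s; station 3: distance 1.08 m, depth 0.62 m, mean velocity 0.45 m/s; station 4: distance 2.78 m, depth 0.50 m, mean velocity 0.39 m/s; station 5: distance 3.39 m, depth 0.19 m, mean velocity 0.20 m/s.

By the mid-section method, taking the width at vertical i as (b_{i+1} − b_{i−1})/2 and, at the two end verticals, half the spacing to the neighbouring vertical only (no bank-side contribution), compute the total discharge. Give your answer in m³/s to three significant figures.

w_1 = (0.71 − 0.31)/2 = 0.2 m; q_1 = 0.21 × 0.16 × 0.2 = 0.006720 m³/s
w_2 = (1.08 − 0.31)/2 = 0.385 m; q_2 = 0.34 × 0.40 × 0.385 = 0.05236 m³/s
w_3 = (2.78 − 0.71)/2 = 1.035 m; q_3 = 0.45 × 0.62 × 1.035 = 0.2888 m³/s
w_4 = (3.39 − 1.08)/2 = 1.155 m; q_4 = 0.39 × 0.50 × 1.155 = 0.2252 m³/s
w_5 = (3.39 − 2.78)/2 = 0.305 m; q_5 = 0.20 × 0.19 × 0.305 = 0.01159 m³/s
Q = Σ qᵢ = 0.5847 m³/s

0.585 m³/s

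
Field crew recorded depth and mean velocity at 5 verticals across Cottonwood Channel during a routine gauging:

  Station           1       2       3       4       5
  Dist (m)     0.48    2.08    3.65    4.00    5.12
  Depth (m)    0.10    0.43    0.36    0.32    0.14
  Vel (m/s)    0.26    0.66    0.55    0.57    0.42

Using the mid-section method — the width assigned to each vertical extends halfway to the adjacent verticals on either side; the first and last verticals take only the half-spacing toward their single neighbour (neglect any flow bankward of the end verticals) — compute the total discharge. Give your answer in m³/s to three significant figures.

0.828 m³/s

w_1 = (2.08 − 0.48)/2 = 0.8 m; q_1 = 0.26 × 0.10 × 0.8 = 0.02080 m³/s
w_2 = (3.65 − 0.48)/2 = 1.585 m; q_2 = 0.66 × 0.43 × 1.585 = 0.4498 m³/s
w_3 = (4.00 − 2.08)/2 = 0.96 m; q_3 = 0.55 × 0.36 × 0.96 = 0.1901 m³/s
w_4 = (5.12 − 3.65)/2 = 0.735 m; q_4 = 0.57 × 0.32 × 0.735 = 0.1341 m³/s
w_5 = (5.12 − 4.00)/2 = 0.56 m; q_5 = 0.42 × 0.14 × 0.56 = 0.03293 m³/s
Q = Σ qᵢ = 0.8277 m³/s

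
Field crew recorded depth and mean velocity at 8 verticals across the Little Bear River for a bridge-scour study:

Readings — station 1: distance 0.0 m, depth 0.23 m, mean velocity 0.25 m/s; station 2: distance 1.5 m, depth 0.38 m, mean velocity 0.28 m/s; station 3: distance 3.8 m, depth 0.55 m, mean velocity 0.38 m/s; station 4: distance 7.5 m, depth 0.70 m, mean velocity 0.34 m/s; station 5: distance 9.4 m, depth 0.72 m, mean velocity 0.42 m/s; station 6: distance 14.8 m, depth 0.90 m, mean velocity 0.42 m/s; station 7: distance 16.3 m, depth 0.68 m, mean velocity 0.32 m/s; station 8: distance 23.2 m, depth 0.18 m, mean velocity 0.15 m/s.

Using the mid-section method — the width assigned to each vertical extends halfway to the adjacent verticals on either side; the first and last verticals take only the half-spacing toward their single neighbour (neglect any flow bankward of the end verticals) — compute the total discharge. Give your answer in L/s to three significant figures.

w_1 = (1.5 − 0.0)/2 = 0.75 m; q_1 = 0.25 × 0.23 × 0.75 = 0.04313 m³/s
w_2 = (3.8 − 0.0)/2 = 1.9 m; q_2 = 0.28 × 0.38 × 1.9 = 0.2022 m³/s
w_3 = (7.5 − 1.5)/2 = 3 m; q_3 = 0.38 × 0.55 × 3 = 0.6270 m³/s
w_4 = (9.4 − 3.8)/2 = 2.8 m; q_4 = 0.34 × 0.70 × 2.8 = 0.6664 m³/s
w_5 = (14.8 − 7.5)/2 = 3.65 m; q_5 = 0.42 × 0.72 × 3.65 = 1.104 m³/s
w_6 = (16.3 − 9.4)/2 = 3.45 m; q_6 = 0.42 × 0.90 × 3.45 = 1.304 m³/s
w_7 = (23.2 − 14.8)/2 = 4.2 m; q_7 = 0.32 × 0.68 × 4.2 = 0.9139 m³/s
w_8 = (23.2 − 16.3)/2 = 3.45 m; q_8 = 0.15 × 0.18 × 3.45 = 0.09315 m³/s
Q = Σ qᵢ = 4.954 m³/s
= 4.954 × 1000 = 4954 L/s

4950 L/s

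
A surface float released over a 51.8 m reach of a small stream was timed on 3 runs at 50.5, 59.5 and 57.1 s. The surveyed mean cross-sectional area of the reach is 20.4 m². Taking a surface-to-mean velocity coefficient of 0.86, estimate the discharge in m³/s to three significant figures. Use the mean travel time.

16.3 m³/s

t̄ = (50.5 + 59.5 + 57.1) / 3 = 55.7 s
v_surface = L / t̄ = 51.8 / 55.7 = 0.9300 m/s
v_mean = 0.86 × 0.9300 = 0.7998 m/s
Q = A × v_mean = 20.4 × 0.7998 = 16.32 m³/s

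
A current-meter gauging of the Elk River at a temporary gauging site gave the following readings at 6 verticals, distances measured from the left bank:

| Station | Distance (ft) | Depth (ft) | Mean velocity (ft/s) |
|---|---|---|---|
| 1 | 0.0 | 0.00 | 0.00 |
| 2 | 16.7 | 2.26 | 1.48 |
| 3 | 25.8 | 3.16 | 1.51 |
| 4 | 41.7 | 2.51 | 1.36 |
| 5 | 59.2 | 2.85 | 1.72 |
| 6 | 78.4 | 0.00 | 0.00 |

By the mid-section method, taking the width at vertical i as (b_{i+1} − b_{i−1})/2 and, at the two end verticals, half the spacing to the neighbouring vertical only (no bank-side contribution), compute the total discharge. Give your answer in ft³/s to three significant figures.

w_2 = (25.8 − 0.0)/2 = 12.9 ft; q_2 = 1.48 × 2.26 × 12.9 = 43.15 ft³/s
w_3 = (41.7 − 16.7)/2 = 12.5 ft; q_3 = 1.51 × 3.16 × 12.5 = 59.65 ft³/s
w_4 = (59.2 − 25.8)/2 = 16.7 ft; q_4 = 1.36 × 2.51 × 16.7 = 57.01 ft³/s
w_5 = (78.4 − 41.7)/2 = 18.35 ft; q_5 = 1.72 × 2.85 × 18.35 = 89.95 ft³/s
Stations 1, 6 contribute zero (depth or velocity is 0).
Q = Σ qᵢ = 249.8 ft³/s

250 ft³/s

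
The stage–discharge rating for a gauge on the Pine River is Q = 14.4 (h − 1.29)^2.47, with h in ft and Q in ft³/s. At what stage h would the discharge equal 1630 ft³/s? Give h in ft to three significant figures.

h − h₀ = (Q/C)^(1/b) = (1630/14.4)^(1/2.47) = 6.784 ft
h = 1.29 + 6.784 = 8.074 ft

8.07 ft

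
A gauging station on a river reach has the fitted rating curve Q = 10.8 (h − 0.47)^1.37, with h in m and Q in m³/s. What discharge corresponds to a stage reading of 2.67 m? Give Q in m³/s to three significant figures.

Q = 10.8 × (2.67 − 0.47)^1.37 = 10.8 × 2.2^1.37 = 31.81 m³/s

31.8 m³/s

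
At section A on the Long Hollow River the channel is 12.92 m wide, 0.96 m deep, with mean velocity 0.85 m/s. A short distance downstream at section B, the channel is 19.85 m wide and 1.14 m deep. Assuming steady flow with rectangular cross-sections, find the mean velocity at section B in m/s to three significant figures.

Q = A₁V₁ = (12.92×0.96) × 0.85 = 10.54 m³/s
A₂ = 19.85 × 1.14 = 22.63 m²
V₂ = Q/A₂ = 10.54/22.63 = 0.4659 m/s

0.466 m/s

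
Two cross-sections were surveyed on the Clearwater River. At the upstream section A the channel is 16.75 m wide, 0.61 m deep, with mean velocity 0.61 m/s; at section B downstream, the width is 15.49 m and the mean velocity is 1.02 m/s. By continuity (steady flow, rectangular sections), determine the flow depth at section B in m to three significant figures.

0.394 m

Q = A₁V₁ = (16.75×0.61) × 0.61 = 6.233 m³/s
d₂ = Q/(b₂ V₂) = 6.233/(15.49×1.02) = 0.3945 m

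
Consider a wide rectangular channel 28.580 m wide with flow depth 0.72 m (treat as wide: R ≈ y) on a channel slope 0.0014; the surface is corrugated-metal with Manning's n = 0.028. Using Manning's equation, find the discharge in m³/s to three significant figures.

A = b·y = 28.580 × 0.72 = 20.58 m²
Wide channel: R ≈ y = 0.72 m
Q = (1/n)·A·R^(2/3)·S^(1/2) = (1/0.028) × 20.58 × 0.7200^(2/3) × 0.0014^(1/2) = 22.09 m³/s

22.1 m³/s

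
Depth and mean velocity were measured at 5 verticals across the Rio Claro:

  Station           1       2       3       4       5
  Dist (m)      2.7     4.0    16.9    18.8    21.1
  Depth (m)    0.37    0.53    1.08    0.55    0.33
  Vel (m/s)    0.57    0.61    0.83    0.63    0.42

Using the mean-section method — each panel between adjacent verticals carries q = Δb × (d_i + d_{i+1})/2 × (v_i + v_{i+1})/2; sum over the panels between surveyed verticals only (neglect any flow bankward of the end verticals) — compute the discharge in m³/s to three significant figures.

Panel 1-2: Δb = 1.3 m, d̄ = (0.37+0.53)/2 = 0.45, v̄ = (0.57+0.61)/2 = 0.59 → q = 1.3×0.45×0.59 = 0.3452 m³/s
Panel 2-3: Δb = 12.9 m, d̄ = (0.53+1.08)/2 = 0.805, v̄ = (0.61+0.83)/2 = 0.72 → q = 12.9×0.805×0.72 = 7.477 m³/s
Panel 3-4: Δb = 1.9 m, d̄ = (1.08+0.55)/2 = 0.815, v̄ = (0.83+0.63)/2 = 0.73 → q = 1.9×0.815×0.73 = 1.130 m³/s
Panel 4-5: Δb = 2.3 m, d̄ = (0.55+0.33)/2 = 0.44, v̄ = (0.63+0.42)/2 = 0.525 → q = 2.3×0.44×0.525 = 0.5313 m³/s
Q = Σ q = 9.484 m³/s

9.48 m³/s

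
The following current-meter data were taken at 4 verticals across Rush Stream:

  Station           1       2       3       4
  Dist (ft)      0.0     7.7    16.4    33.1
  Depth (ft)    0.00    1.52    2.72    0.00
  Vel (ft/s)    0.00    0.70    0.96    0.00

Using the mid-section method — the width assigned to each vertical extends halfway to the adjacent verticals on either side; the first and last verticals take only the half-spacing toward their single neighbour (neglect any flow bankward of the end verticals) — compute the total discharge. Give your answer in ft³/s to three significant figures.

w_2 = (16.4 − 0.0)/2 = 8.2 ft; q_2 = 0.70 × 1.52 × 8.2 = 8.725 ft³/s
w_3 = (33.1 − 7.7)/2 = 12.7 ft; q_3 = 0.96 × 2.72 × 12.7 = 33.16 ft³/s
Stations 1, 4 contribute zero (depth or velocity is 0).
Q = Σ qᵢ = 41.89 ft³/s

41.9 ft³/s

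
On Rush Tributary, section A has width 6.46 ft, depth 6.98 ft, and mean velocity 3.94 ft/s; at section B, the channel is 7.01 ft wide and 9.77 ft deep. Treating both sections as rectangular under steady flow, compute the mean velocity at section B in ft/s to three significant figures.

2.59 ft/s

Q = A₁V₁ = (6.46×6.98) × 3.94 = 177.7 ft³/s
A₂ = 7.01 × 9.77 = 68.49 ft²
V₂ = Q/A₂ = 177.7/68.49 = 2.594 ft/s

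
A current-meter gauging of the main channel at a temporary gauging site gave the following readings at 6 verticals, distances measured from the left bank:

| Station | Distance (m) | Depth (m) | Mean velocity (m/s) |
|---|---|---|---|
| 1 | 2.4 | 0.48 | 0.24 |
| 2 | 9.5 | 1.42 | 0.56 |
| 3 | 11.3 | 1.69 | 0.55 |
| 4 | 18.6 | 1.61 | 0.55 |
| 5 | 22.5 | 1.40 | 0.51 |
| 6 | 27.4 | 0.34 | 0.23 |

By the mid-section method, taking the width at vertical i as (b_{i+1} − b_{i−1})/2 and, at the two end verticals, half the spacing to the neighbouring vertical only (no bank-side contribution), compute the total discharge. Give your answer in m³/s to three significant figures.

16.5 m³/s

w_1 = (9.5 − 2.4)/2 = 3.55 m; q_1 = 0.24 × 0.48 × 3.55 = 0.4090 m³/s
w_2 = (11.3 − 2.4)/2 = 4.45 m; q_2 = 0.56 × 1.42 × 4.45 = 3.539 m³/s
w_3 = (18.6 − 9.5)/2 = 4.55 m; q_3 = 0.55 × 1.69 × 4.55 = 4.229 m³/s
w_4 = (22.5 − 11.3)/2 = 5.6 m; q_4 = 0.55 × 1.61 × 5.6 = 4.959 m³/s
w_5 = (27.4 − 18.6)/2 = 4.4 m; q_5 = 0.51 × 1.40 × 4.4 = 3.142 m³/s
w_6 = (27.4 − 22.5)/2 = 2.45 m; q_6 = 0.23 × 0.34 × 2.45 = 0.1916 m³/s
Q = Σ qᵢ = 16.47 m³/s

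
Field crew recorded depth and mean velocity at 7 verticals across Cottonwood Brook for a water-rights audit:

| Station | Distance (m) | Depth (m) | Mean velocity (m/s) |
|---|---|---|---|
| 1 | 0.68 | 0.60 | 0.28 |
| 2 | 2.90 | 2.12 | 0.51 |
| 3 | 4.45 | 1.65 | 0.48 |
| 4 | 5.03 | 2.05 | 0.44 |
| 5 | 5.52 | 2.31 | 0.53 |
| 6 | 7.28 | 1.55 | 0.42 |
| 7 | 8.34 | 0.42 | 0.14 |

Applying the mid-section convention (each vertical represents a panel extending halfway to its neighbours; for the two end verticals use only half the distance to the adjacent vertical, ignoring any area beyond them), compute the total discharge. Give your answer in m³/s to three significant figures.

5.88 m³/s

w_1 = (2.90 − 0.68)/2 = 1.11 m; q_1 = 0.28 × 0.60 × 1.11 = 0.1865 m³/s
w_2 = (4.45 − 0.68)/2 = 1.885 m; q_2 = 0.51 × 2.12 × 1.885 = 2.038 m³/s
w_3 = (5.03 − 2.90)/2 = 1.065 m; q_3 = 0.48 × 1.65 × 1.065 = 0.8435 m³/s
w_4 = (5.52 − 4.45)/2 = 0.535 m; q_4 = 0.44 × 2.05 × 0.535 = 0.4826 m³/s
w_5 = (7.28 − 5.03)/2 = 1.125 m; q_5 = 0.53 × 2.31 × 1.125 = 1.377 m³/s
w_6 = (8.34 − 5.52)/2 = 1.41 m; q_6 = 0.42 × 1.55 × 1.41 = 0.9179 m³/s
w_7 = (8.34 − 7.28)/2 = 0.53 m; q_7 = 0.14 × 0.42 × 0.53 = 0.03116 m³/s
Q = Σ qᵢ = 5.877 m³/s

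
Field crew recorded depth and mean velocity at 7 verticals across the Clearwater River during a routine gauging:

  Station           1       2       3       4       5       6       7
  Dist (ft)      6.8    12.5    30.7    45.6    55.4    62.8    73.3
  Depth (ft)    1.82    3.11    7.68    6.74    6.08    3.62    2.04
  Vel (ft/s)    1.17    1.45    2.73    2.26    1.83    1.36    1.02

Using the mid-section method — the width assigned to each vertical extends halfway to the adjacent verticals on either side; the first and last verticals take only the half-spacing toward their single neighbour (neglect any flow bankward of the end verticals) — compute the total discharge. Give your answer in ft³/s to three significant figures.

w_1 = (12.5 − 6.8)/2 = 2.85 ft; q_1 = 1.17 × 1.82 × 2.85 = 6.069 ft³/s
w_2 = (30.7 − 6.8)/2 = 11.95 ft; q_2 = 1.45 × 3.11 × 11.95 = 53.89 ft³/s
w_3 = (45.6 − 12.5)/2 = 16.55 ft; q_3 = 2.73 × 7.68 × 16.55 = 347.0 ft³/s
w_4 = (55.4 − 30.7)/2 = 12.35 ft; q_4 = 2.26 × 6.74 × 12.35 = 188.1 ft³/s
w_5 = (62.8 − 45.6)/2 = 8.6 ft; q_5 = 1.83 × 6.08 × 8.6 = 95.69 ft³/s
w_6 = (73.3 − 55.4)/2 = 8.95 ft; q_6 = 1.36 × 3.62 × 8.95 = 44.06 ft³/s
w_7 = (73.3 − 62.8)/2 = 5.25 ft; q_7 = 1.02 × 2.04 × 5.25 = 10.92 ft³/s
Q = Σ qᵢ = 745.7 ft³/s

746 ft³/s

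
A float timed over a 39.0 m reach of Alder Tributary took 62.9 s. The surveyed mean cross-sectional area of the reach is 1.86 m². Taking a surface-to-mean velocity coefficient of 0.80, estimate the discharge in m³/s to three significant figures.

v_surface = L / t̄ = 39.0 / 62.9 = 0.6200 m/s
v_mean = 0.80 × 0.6200 = 0.4960 m/s
Q = A × v_mean = 1.86 × 0.4960 = 0.9226 m³/s

0.923 m³/s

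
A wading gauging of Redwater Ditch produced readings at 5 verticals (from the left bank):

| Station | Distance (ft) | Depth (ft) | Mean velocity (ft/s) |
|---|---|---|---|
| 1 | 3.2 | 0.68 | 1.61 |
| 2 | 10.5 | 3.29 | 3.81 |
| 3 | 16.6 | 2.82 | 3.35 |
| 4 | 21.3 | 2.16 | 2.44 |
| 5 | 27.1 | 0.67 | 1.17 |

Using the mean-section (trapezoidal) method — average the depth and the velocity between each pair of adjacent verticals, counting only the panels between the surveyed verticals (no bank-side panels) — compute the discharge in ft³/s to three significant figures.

155 ft³/s

Panel 1-2: Δb = 7.3 ft, d̄ = (0.68+3.29)/2 = 1.985, v̄ = (1.61+3.81)/2 = 2.71 → q = 7.3×1.985×2.71 = 39.27 ft³/s
Panel 2-3: Δb = 6.1 ft, d̄ = (3.29+2.82)/2 = 3.055, v̄ = (3.81+3.35)/2 = 3.58 → q = 6.1×3.055×3.58 = 66.72 ft³/s
Panel 3-4: Δb = 4.7 ft, d̄ = (2.82+2.16)/2 = 2.49, v̄ = (3.35+2.44)/2 = 2.895 → q = 4.7×2.49×2.895 = 33.88 ft³/s
Panel 4-5: Δb = 5.8 ft, d̄ = (2.16+0.67)/2 = 1.415, v̄ = (2.44+1.17)/2 = 1.805 → q = 5.8×1.415×1.805 = 14.81 ft³/s
Q = Σ q = 154.7 ft³/s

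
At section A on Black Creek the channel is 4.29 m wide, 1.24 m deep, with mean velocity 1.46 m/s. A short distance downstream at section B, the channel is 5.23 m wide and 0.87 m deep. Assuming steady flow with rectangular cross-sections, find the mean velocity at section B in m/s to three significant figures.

1.71 m/s

Q = A₁V₁ = (4.29×1.24) × 1.46 = 7.767 m³/s
A₂ = 5.23 × 0.87 = 4.550 m²
V₂ = Q/A₂ = 7.767/4.550 = 1.707 m/s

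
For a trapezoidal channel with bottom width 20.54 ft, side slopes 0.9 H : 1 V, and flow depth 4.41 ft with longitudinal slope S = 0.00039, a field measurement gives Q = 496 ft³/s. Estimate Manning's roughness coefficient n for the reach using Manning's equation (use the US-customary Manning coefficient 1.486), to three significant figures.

A = (b + z·y)·y = (20.54 + 0.9×4.41)×4.41 = 108.1 ft²
P = b + 2y√(1+z²) = 20.54 + 2×4.41×√(1+0.9²) = 32.41 ft
R = A/P = 108.1/32.41 = 3.335 ft
n = (1.486/Q)·A·R^(2/3)·S^(1/2) = (1.486/496) × 108.1 × 2.232 × 0.01975 = 0.01428

0.0143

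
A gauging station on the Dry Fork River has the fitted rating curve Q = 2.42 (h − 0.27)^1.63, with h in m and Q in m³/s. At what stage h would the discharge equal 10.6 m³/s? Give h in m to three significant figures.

h − h₀ = (Q/C)^(1/b) = (10.6/2.42)^(1/1.63) = 2.475 m
h = 0.27 + 2.475 = 2.745 m

2.74 m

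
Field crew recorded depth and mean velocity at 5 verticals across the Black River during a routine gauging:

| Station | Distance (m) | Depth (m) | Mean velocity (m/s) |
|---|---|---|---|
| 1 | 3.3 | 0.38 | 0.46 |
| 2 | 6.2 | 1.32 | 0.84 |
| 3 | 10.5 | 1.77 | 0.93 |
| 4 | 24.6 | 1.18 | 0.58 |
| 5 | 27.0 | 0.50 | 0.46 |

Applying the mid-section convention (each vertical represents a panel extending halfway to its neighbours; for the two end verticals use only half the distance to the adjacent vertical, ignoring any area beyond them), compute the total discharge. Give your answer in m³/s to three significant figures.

25.3 m³/s

w_1 = (6.2 − 3.3)/2 = 1.45 m; q_1 = 0.46 × 0.38 × 1.45 = 0.2535 m³/s
w_2 = (10.5 − 3.3)/2 = 3.6 m; q_2 = 0.84 × 1.32 × 3.6 = 3.992 m³/s
w_3 = (24.6 − 6.2)/2 = 9.2 m; q_3 = 0.93 × 1.77 × 9.2 = 15.14 m³/s
w_4 = (27.0 − 10.5)/2 = 8.25 m; q_4 = 0.58 × 1.18 × 8.25 = 5.646 m³/s
w_5 = (27.0 − 24.6)/2 = 1.2 m; q_5 = 0.46 × 0.50 × 1.2 = 0.2760 m³/s
Q = Σ qᵢ = 25.31 m³/s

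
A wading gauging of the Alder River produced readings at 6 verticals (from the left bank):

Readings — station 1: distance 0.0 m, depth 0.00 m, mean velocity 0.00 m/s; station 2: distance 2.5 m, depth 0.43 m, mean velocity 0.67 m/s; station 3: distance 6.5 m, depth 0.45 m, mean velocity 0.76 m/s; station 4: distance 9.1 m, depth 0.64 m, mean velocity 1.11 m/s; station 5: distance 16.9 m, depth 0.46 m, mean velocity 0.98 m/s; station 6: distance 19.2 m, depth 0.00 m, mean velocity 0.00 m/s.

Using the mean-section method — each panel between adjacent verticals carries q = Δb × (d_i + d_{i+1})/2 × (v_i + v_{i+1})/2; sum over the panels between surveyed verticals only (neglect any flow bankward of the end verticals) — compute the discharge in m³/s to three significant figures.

7.51 m³/s

Panel 1-2: Δb = 2.5 m, d̄ = (0.00+0.43)/2 = 0.215, v̄ = (0.00+0.67)/2 = 0.335 → q = 2.5×0.215×0.335 = 0.1801 m³/s
Panel 2-3: Δb = 4 m, d̄ = (0.43+0.45)/2 = 0.44, v̄ = (0.67+0.76)/2 = 0.715 → q = 4×0.44×0.715 = 1.258 m³/s
Panel 3-4: Δb = 2.6 m, d̄ = (0.45+0.64)/2 = 0.545, v̄ = (0.76+1.11)/2 = 0.935 → q = 2.6×0.545×0.935 = 1.325 m³/s
Panel 4-5: Δb = 7.8 m, d̄ = (0.64+0.46)/2 = 0.55, v̄ = (1.11+0.98)/2 = 1.045 → q = 7.8×0.55×1.045 = 4.483 m³/s
Panel 5-6: Δb = 2.3 m, d̄ = (0.46+0.00)/2 = 0.23, v̄ = (0.98+0.00)/2 = 0.49 → q = 2.3×0.23×0.49 = 0.2592 m³/s
Q = Σ q = 7.506 m³/s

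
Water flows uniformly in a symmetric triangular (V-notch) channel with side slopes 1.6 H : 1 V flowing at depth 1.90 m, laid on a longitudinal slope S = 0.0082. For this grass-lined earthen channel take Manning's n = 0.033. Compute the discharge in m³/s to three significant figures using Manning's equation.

13.7 m³/s

A = z·y² = 1.6×1.90² = 5.776 m²
P = 2y√(1+z²) = 2×1.90×√(1+1.6²) = 7.170 m
R = A/P = 5.776/7.170 = 0.8056 m
Q = (1/n)·A·R^(2/3)·S^(1/2) = (1/0.033) × 5.776 × 0.8056^(2/3) × 0.0082^(1/2) = 13.72 m³/s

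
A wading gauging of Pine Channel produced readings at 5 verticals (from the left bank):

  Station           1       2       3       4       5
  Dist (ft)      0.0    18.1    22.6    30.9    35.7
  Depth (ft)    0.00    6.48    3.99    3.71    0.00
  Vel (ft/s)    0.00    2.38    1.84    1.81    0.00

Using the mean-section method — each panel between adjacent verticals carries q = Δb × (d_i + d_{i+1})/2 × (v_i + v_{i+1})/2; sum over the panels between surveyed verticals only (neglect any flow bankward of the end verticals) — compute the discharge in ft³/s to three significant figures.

Panel 1-2: Δb = 18.1 ft, d̄ = (0.00+6.48)/2 = 3.24, v̄ = (0.00+2.38)/2 = 1.19 → q = 18.1×3.24×1.19 = 69.79 ft³/s
Panel 2-3: Δb = 4.5 ft, d̄ = (6.48+3.99)/2 = 5.235, v̄ = (2.38+1.84)/2 = 2.11 → q = 4.5×5.235×2.11 = 49.71 ft³/s
Panel 3-4: Δb = 8.3 ft, d̄ = (3.99+3.71)/2 = 3.85, v̄ = (1.84+1.81)/2 = 1.825 → q = 8.3×3.85×1.825 = 58.32 ft³/s
Panel 4-5: Δb = 4.8 ft, d̄ = (3.71+0.00)/2 = 1.855, v̄ = (1.81+0.00)/2 = 0.905 → q = 4.8×1.855×0.905 = 8.058 ft³/s
Q = Σ q = 185.9 ft³/s

186 ft³/s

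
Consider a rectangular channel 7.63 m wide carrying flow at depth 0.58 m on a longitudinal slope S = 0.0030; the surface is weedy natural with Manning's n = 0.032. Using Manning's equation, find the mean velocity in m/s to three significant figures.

A = b·y = 7.63 × 0.58 = 4.425 m²
P = b + 2y = 7.63 + 2×0.58 = 8.790 m
R = A/P = 4.425/8.790 = 0.5035 m
Q = (1/n)·A·R^(2/3)·S^(1/2) = (1/0.032) × 4.425 × 0.5035^(2/3) × 0.0030^(1/2) = 4.794 m³/s
V = Q/A = 4.794/4.425 = 1.083 m/s

1.08 m/s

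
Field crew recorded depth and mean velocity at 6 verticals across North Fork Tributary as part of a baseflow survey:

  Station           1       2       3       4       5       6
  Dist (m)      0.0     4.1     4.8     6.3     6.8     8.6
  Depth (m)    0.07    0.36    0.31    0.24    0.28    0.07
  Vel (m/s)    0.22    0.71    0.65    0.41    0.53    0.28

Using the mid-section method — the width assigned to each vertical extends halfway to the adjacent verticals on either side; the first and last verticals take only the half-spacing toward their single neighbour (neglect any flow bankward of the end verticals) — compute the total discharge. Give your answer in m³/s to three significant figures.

w_1 = (4.1 − 0.0)/2 = 2.05 m; q_1 = 0.22 × 0.07 × 2.05 = 0.03157 m³/s
w_2 = (4.8 − 0.0)/2 = 2.4 m; q_2 = 0.71 × 0.36 × 2.4 = 0.6134 m³/s
w_3 = (6.3 − 4.1)/2 = 1.1 m; q_3 = 0.65 × 0.31 × 1.1 = 0.2217 m³/s
w_4 = (6.8 − 4.8)/2 = 1 m; q_4 = 0.41 × 0.24 × 1 = 0.09840 m³/s
w_5 = (8.6 − 6.3)/2 = 1.15 m; q_5 = 0.53 × 0.28 × 1.15 = 0.1707 m³/s
w_6 = (8.6 − 6.8)/2 = 0.9 m; q_6 = 0.28 × 0.07 × 0.9 = 0.01764 m³/s
Q = Σ qᵢ = 1.153 m³/s

1.15 m³/s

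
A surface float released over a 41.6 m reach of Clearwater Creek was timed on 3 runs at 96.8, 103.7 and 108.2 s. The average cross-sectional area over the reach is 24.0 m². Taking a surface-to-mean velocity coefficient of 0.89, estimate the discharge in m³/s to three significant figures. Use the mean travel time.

8.64 m³/s

t̄ = (96.8 + 103.7 + 108.2) / 3 = 102.9 s
v_surface = L / t̄ = 41.6 / 102.9 = 0.4043 m/s
v_mean = 0.89 × 0.4043 = 0.3598 m/s
Q = A × v_mean = 24.0 × 0.3598 = 8.635 m³/s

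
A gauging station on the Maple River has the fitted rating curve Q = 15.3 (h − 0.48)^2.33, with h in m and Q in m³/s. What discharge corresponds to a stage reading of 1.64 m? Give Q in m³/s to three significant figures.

21.6 m³/s

Q = 15.3 × (1.64 − 0.48)^2.33 = 15.3 × 1.16^2.33 = 21.62 m³/s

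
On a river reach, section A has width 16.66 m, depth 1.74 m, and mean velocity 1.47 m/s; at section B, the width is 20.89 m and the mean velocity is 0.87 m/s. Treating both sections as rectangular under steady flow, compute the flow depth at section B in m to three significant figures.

2.34 m

Q = A₁V₁ = (16.66×1.74) × 1.47 = 42.61 m³/s
d₂ = Q/(b₂ V₂) = 42.61/(20.89×0.87) = 2.345 m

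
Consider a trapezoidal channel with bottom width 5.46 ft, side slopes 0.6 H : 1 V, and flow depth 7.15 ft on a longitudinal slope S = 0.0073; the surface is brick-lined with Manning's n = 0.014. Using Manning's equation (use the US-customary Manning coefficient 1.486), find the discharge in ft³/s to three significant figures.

A = (b + z·y)·y = (5.46 + 0.6×7.15)×7.15 = 69.71 ft²
P = b + 2y√(1+z²) = 5.46 + 2×7.15×√(1+0.6²) = 22.14 ft
R = A/P = 69.71/22.14 = 3.149 ft
Q = (1.486/n)·A·R^(2/3)·S^(1/2) = (1.486/0.014) × 69.71 × 3.149^(2/3) × 0.0073^(1/2) = 1358 ft³/s

1360 ft³/s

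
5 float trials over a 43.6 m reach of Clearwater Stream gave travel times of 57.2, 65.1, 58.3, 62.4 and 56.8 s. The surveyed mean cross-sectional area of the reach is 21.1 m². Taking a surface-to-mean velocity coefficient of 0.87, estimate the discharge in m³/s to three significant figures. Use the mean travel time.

t̄ = (57.2 + 65.1 + 58.3 + 62.4 + 56.8) / 5 = 59.96 s
v_surface = L / t̄ = 43.6 / 59.96 = 0.7272 m/s
v_mean = 0.87 × 0.7272 = 0.6326 m/s
Q = A × v_mean = 21.1 × 0.6326 = 13.35 m³/s

13.3 m³/s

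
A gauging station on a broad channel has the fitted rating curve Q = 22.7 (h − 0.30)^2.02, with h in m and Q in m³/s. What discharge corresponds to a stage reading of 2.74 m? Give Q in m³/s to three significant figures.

Q = 22.7 × (2.74 − 0.30)^2.02 = 22.7 × 2.44^2.02 = 137.6 m³/s

138 m³/s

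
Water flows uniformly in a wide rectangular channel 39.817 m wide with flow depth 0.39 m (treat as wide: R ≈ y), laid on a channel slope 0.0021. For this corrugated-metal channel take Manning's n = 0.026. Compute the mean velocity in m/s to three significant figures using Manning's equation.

A = b·y = 39.817 × 0.39 = 15.53 m²
Wide channel: R ≈ y = 0.39 m
Q = (1/n)·A·R^(2/3)·S^(1/2) = (1/0.026) × 15.53 × 0.3900^(2/3) × 0.0021^(1/2) = 14.61 m³/s
V = Q/A = 14.61/15.53 = 0.9408 m/s

0.941 m/s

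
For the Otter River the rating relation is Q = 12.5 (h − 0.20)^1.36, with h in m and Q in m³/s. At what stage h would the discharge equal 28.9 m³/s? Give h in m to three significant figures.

2.05 m

h − h₀ = (Q/C)^(1/b) = (28.9/12.5)^(1/1.36) = 1.852 m
h = 0.20 + 1.852 = 2.052 m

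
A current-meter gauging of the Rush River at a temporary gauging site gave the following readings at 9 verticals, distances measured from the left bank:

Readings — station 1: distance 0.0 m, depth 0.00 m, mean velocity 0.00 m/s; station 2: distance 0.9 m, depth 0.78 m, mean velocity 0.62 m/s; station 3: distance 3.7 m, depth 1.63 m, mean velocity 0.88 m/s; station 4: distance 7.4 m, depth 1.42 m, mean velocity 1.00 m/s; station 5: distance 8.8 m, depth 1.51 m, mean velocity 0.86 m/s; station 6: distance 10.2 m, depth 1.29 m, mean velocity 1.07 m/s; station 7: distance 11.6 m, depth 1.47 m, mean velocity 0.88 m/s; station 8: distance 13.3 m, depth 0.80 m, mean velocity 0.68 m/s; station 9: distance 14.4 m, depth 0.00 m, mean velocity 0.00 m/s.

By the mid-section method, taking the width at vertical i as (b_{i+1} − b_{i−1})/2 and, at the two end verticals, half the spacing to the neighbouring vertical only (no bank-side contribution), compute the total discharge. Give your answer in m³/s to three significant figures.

w_2 = (3.7 − 0.0)/2 = 1.85 m; q_2 = 0.62 × 0.78 × 1.85 = 0.8947 m³/s
w_3 = (7.4 − 0.9)/2 = 3.25 m; q_3 = 0.88 × 1.63 × 3.25 = 4.662 m³/s
w_4 = (8.8 − 3.7)/2 = 2.55 m; q_4 = 1.00 × 1.42 × 2.55 = 3.621 m³/s
w_5 = (10.2 − 7.4)/2 = 1.4 m; q_5 = 0.86 × 1.51 × 1.4 = 1.818 m³/s
w_6 = (11.6 − 8.8)/2 = 1.4 m; q_6 = 1.07 × 1.29 × 1.4 = 1.932 m³/s
w_7 = (13.3 − 10.2)/2 = 1.55 m; q_7 = 0.88 × 1.47 × 1.55 = 2.005 m³/s
w_8 = (14.4 − 11.6)/2 = 1.4 m; q_8 = 0.68 × 0.80 × 1.4 = 0.7616 m³/s
Stations 1, 9 contribute zero (depth or velocity is 0).
Q = Σ qᵢ = 15.69 m³/s

15.7 m³/s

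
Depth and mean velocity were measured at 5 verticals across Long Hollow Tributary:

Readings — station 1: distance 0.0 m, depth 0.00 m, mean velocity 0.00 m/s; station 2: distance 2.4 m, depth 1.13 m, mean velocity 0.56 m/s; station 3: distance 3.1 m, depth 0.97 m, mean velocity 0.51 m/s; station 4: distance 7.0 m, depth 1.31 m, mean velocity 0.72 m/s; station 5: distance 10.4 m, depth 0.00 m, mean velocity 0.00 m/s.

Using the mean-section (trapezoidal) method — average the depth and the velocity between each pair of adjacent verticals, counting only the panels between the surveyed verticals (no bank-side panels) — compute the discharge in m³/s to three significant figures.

Panel 1-2: Δb = 2.4 m, d̄ = (0.00+1.13)/2 = 0.565, v̄ = (0.00+0.56)/2 = 0.28 → q = 2.4×0.565×0.28 = 0.3797 m³/s
Panel 2-3: Δb = 0.7 m, d̄ = (1.13+0.97)/2 = 1.05, v̄ = (0.56+0.51)/2 = 0.535 → q = 0.7×1.05×0.535 = 0.3932 m³/s
Panel 3-4: Δb = 3.9 m, d̄ = (0.97+1.31)/2 = 1.14, v̄ = (0.51+0.72)/2 = 0.615 → q = 3.9×1.14×0.615 = 2.734 m³/s
Panel 4-5: Δb = 3.4 m, d̄ = (1.31+0.00)/2 = 0.655, v̄ = (0.72+0.00)/2 = 0.36 → q = 3.4×0.655×0.36 = 0.8017 m³/s
Q = Σ q = 4.309 m³/s

4.31 m³/s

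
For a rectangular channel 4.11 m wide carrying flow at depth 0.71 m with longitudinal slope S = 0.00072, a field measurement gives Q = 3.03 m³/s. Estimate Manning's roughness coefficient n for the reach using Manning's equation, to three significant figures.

A = b·y = 4.11 × 0.71 = 2.918 m²
P = b + 2y = 4.11 + 2×0.71 = 5.530 m
R = A/P = 2.918/5.530 = 0.5277 m
n = (1/Q)·A·R^(2/3)·S^(1/2) = (1/3.03) × 2.918 × 0.6530 × 0.02683 = 0.01687

0.0169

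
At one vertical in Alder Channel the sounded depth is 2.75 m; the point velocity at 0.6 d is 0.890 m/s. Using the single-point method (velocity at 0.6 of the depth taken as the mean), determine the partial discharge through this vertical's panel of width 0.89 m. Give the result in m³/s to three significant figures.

2.18 m³/s

v̄ = v₀.₆ = 0.890 m/s
q = v̄ × d × w = 0.8900 × 2.75 × 0.89 = 2.178 m³/s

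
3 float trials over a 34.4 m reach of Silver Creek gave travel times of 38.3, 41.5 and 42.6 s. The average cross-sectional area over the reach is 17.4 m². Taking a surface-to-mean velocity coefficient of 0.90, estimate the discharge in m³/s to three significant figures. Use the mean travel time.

13.2 m³/s

t̄ = (38.3 + 41.5 + 42.6) / 3 = 40.8 s
v_surface = L / t̄ = 34.4 / 40.8 = 0.8431 m/s
v_mean = 0.90 × 0.8431 = 0.7588 m/s
Q = A × v_mean = 17.4 × 0.7588 = 13.20 m³/s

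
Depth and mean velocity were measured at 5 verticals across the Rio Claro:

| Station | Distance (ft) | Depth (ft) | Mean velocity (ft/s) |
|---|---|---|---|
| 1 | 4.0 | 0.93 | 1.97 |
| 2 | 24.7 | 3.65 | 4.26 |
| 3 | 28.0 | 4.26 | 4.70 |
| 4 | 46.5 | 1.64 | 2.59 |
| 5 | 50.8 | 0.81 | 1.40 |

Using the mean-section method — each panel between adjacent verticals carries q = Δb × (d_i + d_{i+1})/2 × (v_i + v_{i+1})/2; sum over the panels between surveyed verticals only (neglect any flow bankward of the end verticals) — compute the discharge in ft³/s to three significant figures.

Panel 1-2: Δb = 20.7 ft, d̄ = (0.93+3.65)/2 = 2.29, v̄ = (1.97+4.26)/2 = 3.115 → q = 20.7×2.29×3.115 = 147.7 ft³/s
Panel 2-3: Δb = 3.3 ft, d̄ = (3.65+4.26)/2 = 3.955, v̄ = (4.26+4.70)/2 = 4.48 → q = 3.3×3.955×4.48 = 58.47 ft³/s
Panel 3-4: Δb = 18.5 ft, d̄ = (4.26+1.64)/2 = 2.95, v̄ = (4.70+2.59)/2 = 3.645 → q = 18.5×2.95×3.645 = 198.9 ft³/s
Panel 4-5: Δb = 4.3 ft, d̄ = (1.64+0.81)/2 = 1.225, v̄ = (2.59+1.40)/2 = 1.995 → q = 4.3×1.225×1.995 = 10.51 ft³/s
Q = Σ q = 415.6 ft³/s

416 ft³/s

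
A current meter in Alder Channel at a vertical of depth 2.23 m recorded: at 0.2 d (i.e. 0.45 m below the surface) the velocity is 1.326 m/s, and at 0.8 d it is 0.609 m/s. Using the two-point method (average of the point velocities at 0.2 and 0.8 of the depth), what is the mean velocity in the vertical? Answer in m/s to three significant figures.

0.968 m/s

v̄ = (1.326 + 0.609) / 2 = 0.9675 m/s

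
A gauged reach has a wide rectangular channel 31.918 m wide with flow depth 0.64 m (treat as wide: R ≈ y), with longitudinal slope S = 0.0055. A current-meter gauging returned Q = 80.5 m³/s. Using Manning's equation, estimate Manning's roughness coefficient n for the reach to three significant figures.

0.0140

A = b·y = 31.918 × 0.64 = 20.43 m²
Wide channel: R ≈ y = 0.64 m
n = (1/Q)·A·R^(2/3)·S^(1/2) = (1/80.5) × 20.43 × 0.7427 × 0.07416 = 0.01398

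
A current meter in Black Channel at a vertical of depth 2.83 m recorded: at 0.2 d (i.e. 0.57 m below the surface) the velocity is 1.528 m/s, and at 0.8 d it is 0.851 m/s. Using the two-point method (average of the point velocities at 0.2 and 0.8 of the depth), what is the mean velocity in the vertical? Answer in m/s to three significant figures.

1.19 m/s

v̄ = (1.528 + 0.851) / 2 = 1.190 m/s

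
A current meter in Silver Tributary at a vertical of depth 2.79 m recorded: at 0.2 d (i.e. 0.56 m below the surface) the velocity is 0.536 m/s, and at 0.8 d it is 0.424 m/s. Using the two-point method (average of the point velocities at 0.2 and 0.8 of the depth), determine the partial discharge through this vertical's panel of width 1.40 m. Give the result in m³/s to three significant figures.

v̄ = (0.536 + 0.424) / 2 = 0.4800 m/s
q = v̄ × d × w = 0.4800 × 2.79 × 1.40 = 1.875 m³/s

1.87 m³/s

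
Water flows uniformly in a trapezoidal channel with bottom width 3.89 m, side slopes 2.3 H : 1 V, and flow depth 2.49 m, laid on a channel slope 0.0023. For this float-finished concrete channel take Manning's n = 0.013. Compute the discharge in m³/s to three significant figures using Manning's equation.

A = (b + z·y)·y = (3.89 + 2.3×2.49)×2.49 = 23.95 m²
P = b + 2y√(1+z²) = 3.89 + 2×2.49×√(1+2.3²) = 16.38 m
R = A/P = 23.95/16.38 = 1.462 m
Q = (1/n)·A·R^(2/3)·S^(1/2) = (1/0.013) × 23.95 × 1.462^(2/3) × 0.0023^(1/2) = 113.8 m³/s

114 m³/s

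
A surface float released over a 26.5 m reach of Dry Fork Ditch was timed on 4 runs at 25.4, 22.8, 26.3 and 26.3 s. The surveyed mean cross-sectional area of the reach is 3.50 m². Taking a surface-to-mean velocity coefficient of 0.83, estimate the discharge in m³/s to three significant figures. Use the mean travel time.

3.05 m³/s

t̄ = (25.4 + 22.8 + 26.3 + 26.3) / 4 = 25.2 s
v_surface = L / t̄ = 26.5 / 25.2 = 1.052 m/s
v_mean = 0.83 × 1.052 = 0.8728 m/s
Q = A × v_mean = 3.50 × 0.8728 = 3.055 m³/s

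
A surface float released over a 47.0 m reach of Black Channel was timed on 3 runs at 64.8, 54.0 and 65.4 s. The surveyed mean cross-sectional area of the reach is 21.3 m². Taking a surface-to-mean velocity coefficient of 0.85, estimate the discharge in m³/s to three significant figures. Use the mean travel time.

13.9 m³/s

t̄ = (64.8 + 54.0 + 65.4) / 3 = 61.4 s
v_surface = L / t̄ = 47.0 / 61.4 = 0.7655 m/s
v_mean = 0.85 × 0.7655 = 0.6507 m/s
Q = A × v_mean = 21.3 × 0.6507 = 13.86 m³/s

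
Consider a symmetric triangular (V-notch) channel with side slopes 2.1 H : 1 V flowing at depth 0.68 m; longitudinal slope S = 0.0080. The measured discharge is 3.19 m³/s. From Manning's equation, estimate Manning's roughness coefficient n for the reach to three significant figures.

0.0124

A = z·y² = 2.1×0.68² = 0.9710 m²
P = 2y√(1+z²) = 2×0.68×√(1+2.1²) = 3.163 m
R = A/P = 0.9710/3.163 = 0.3070 m
n = (1/Q)·A·R^(2/3)·S^(1/2) = (1/3.19) × 0.9710 × 0.4551 × 0.08944 = 0.01239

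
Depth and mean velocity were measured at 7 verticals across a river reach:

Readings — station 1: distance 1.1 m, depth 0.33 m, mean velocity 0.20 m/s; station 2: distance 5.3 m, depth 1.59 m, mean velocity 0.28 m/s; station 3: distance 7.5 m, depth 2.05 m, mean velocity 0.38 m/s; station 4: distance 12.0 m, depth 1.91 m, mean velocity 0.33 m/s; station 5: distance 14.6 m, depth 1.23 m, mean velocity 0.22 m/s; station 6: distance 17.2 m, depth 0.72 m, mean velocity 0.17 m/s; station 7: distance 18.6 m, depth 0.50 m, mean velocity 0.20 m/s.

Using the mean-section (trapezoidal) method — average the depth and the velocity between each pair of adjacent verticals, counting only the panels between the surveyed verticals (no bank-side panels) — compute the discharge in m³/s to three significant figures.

7.23 m³/s

Panel 1-2: Δb = 4.2 m, d̄ = (0.33+1.59)/2 = 0.96, v̄ = (0.20+0.28)/2 = 0.24 → q = 4.2×0.96×0.24 = 0.9677 m³/s
Panel 2-3: Δb = 2.2 m, d̄ = (1.59+2.05)/2 = 1.82, v̄ = (0.28+0.38)/2 = 0.33 → q = 2.2×1.82×0.33 = 1.321 m³/s
Panel 3-4: Δb = 4.5 m, d̄ = (2.05+1.91)/2 = 1.98, v̄ = (0.38+0.33)/2 = 0.355 → q = 4.5×1.98×0.355 = 3.163 m³/s
Panel 4-5: Δb = 2.6 m, d̄ = (1.91+1.23)/2 = 1.57, v̄ = (0.33+0.22)/2 = 0.275 → q = 2.6×1.57×0.275 = 1.123 m³/s
Panel 5-6: Δb = 2.6 m, d̄ = (1.23+0.72)/2 = 0.975, v̄ = (0.22+0.17)/2 = 0.195 → q = 2.6×0.975×0.195 = 0.4943 m³/s
Panel 6-7: Δb = 1.4 m, d̄ = (0.72+0.50)/2 = 0.61, v̄ = (0.17+0.20)/2 = 0.185 → q = 1.4×0.61×0.185 = 0.1580 m³/s
Q = Σ q = 7.227 m³/s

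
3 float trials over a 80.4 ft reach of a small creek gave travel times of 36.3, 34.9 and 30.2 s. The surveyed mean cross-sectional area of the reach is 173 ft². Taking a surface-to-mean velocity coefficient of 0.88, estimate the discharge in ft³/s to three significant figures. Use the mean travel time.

362 ft³/s

t̄ = (36.3 + 34.9 + 30.2) / 3 = 33.8 s
v_surface = L / t̄ = 80.4 / 33.8 = 2.379 ft/s
v_mean = 0.88 × 2.379 = 2.093 ft/s
Q = A × v_mean = 173 × 2.093 = 362.1 ft³/s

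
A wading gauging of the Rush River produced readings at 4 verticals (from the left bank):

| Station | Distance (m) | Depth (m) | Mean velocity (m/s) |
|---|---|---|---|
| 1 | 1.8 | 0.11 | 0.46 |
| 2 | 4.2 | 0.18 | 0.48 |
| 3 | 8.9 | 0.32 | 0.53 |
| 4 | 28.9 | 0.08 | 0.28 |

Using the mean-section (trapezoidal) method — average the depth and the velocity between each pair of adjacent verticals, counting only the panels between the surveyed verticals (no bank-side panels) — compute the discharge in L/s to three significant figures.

Panel 1-2: Δb = 2.4 m, d̄ = (0.11+0.18)/2 = 0.145, v̄ = (0.46+0.48)/2 = 0.47 → q = 2.4×0.145×0.47 = 0.1636 m³/s
Panel 2-3: Δb = 4.7 m, d̄ = (0.18+0.32)/2 = 0.25, v̄ = (0.48+0.53)/2 = 0.505 → q = 4.7×0.25×0.505 = 0.5934 m³/s
Panel 3-4: Δb = 20 m, d̄ = (0.32+0.08)/2 = 0.2, v̄ = (0.53+0.28)/2 = 0.405 → q = 20×0.2×0.405 = 1.620 m³/s
Q = Σ q = 2.377 m³/s
= 2.377 × 1000 = 2377 L/s

2380 L/s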